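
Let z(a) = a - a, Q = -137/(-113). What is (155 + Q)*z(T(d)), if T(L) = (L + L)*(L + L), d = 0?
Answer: 0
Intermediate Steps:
T(L) = 4*L² (T(L) = (2*L)*(2*L) = 4*L²)
Q = 137/113 (Q = -137*(-1/113) = 137/113 ≈ 1.2124)
z(a) = 0
(155 + Q)*z(T(d)) = (155 + 137/113)*0 = (17652/113)*0 = 0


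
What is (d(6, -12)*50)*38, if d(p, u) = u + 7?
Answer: -9500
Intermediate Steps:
d(p, u) = 7 + u
(d(6, -12)*50)*38 = ((7 - 12)*50)*38 = -5*50*38 = -250*38 = -9500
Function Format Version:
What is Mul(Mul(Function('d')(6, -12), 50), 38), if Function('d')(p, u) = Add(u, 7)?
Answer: -9500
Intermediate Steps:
Function('d')(p, u) = Add(7, u)
Mul(Mul(Function('d')(6, -12), 50), 38) = Mul(Mul(Add(7, -12), 50), 38) = Mul(Mul(-5, 50), 38) = Mul(-250, 38) = -9500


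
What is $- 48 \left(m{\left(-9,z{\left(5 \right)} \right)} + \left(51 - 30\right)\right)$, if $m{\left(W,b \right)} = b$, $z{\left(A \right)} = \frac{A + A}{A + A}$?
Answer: $-1056$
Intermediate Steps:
$z{\left(A \right)} = 1$ ($z{\left(A \right)} = \frac{2 A}{2 A} = 2 A \frac{1}{2 A} = 1$)
$- 48 \left(m{\left(-9,z{\left(5 \right)} \right)} + \left(51 - 30\right)\right) = - 48 \left(1 + \left(51 - 30\right)\right) = - 48 \left(1 + 21\right) = \left(-48\right) 22 = -1056$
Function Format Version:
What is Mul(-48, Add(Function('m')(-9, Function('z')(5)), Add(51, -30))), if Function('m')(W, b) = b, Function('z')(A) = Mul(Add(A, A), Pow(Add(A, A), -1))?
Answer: -1056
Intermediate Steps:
Function('z')(A) = 1 (Function('z')(A) = Mul(Mul(2, A), Pow(Mul(2, A), -1)) = Mul(Mul(2, A), Mul(Rational(1, 2), Pow(A, -1))) = 1)
Mul(-48, Add(Function('m')(-9, Function('z')(5)), Add(51, -30))) = Mul(-48, Add(1, Add(51, -30))) = Mul(-48, Add(1, 21)) = Mul(-48, 22) = -1056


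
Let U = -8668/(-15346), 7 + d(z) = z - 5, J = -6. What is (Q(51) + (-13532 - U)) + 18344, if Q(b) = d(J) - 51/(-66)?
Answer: 809291057/168806 ≈ 4794.2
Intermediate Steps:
d(z) = -12 + z (d(z) = -7 + (z - 5) = -7 + (-5 + z) = -12 + z)
Q(b) = -379/22 (Q(b) = (-12 - 6) - 51/(-66) = -18 - 51*(-1/66) = -18 + 17/22 = -379/22)
U = 4334/7673 (U = -8668*(-1/15346) = 4334/7673 ≈ 0.56484)
(Q(51) + (-13532 - U)) + 18344 = (-379/22 + (-13532 - 1*4334/7673)) + 18344 = (-379/22 + (-13532 - 4334/7673)) + 18344 = (-379/22 - 103835370/7673) + 18344 = -2287286207/168806 + 18344 = 809291057/168806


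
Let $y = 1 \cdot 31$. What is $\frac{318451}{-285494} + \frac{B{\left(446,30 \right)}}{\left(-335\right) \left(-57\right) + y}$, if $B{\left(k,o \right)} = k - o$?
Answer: $- \frac{2985964161}{2730179122} \approx -1.0937$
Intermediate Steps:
$y = 31$
$\frac{318451}{-285494} + \frac{B{\left(446,30 \right)}}{\left(-335\right) \left(-57\right) + y} = \frac{318451}{-285494} + \frac{446 - 30}{\left(-335\right) \left(-57\right) + 31} = 318451 \left(- \frac{1}{285494}\right) + \frac{446 - 30}{19095 + 31} = - \frac{318451}{285494} + \frac{416}{19126} = - \frac{318451}{285494} + 416 \cdot \frac{1}{19126} = - \frac{318451}{285494} + \frac{208}{9563} = - \frac{2985964161}{2730179122}$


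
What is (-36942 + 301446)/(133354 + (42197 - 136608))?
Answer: 88168/12981 ≈ 6.7921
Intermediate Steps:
(-36942 + 301446)/(133354 + (42197 - 136608)) = 264504/(133354 - 94411) = 264504/38943 = 264504*(1/38943) = 88168/12981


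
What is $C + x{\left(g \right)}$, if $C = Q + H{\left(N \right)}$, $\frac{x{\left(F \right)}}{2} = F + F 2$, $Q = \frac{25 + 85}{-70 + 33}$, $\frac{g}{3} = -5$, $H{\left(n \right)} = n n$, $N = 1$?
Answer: $- \frac{3403}{37} \approx -91.973$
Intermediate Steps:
$H{\left(n \right)} = n^{2}$
$g = -15$ ($g = 3 \left(-5\right) = -15$)
$Q = - \frac{110}{37}$ ($Q = \frac{110}{-37} = 110 \left(- \frac{1}{37}\right) = - \frac{110}{37} \approx -2.973$)
$x{\left(F \right)} = 6 F$ ($x{\left(F \right)} = 2 \left(F + F 2\right) = 2 \left(F + 2 F\right) = 2 \cdot 3 F = 6 F$)
$C = - \frac{73}{37}$ ($C = - \frac{110}{37} + 1^{2} = - \frac{110}{37} + 1 = - \frac{73}{37} \approx -1.973$)
$C + x{\left(g \right)} = - \frac{73}{37} + 6 \left(-15\right) = - \frac{73}{37} - 90 = - \frac{3403}{37}$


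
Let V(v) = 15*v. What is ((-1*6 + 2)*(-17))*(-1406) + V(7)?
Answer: -95503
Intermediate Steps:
((-1*6 + 2)*(-17))*(-1406) + V(7) = ((-1*6 + 2)*(-17))*(-1406) + 15*7 = ((-6 + 2)*(-17))*(-1406) + 105 = -4*(-17)*(-1406) + 105 = 68*(-1406) + 105 = -95608 + 105 = -95503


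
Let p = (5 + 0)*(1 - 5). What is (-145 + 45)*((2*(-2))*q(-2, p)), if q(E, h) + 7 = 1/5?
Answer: -2720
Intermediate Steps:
p = -20 (p = 5*(-4) = -20)
q(E, h) = -34/5 (q(E, h) = -7 + 1/5 = -34/5)
(-145 + 45)*((2*(-2))*q(-2, p)) = (-145 + 45)*((2*(-2))*(-34/5)) = -(-400)*(-34)/5 = -100*136/5 = -2720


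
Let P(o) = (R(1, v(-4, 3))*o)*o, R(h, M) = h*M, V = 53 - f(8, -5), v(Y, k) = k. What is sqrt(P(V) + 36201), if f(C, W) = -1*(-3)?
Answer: sqrt(43701) ≈ 209.05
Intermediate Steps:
f(C, W) = 3
V = 50 (V = 53 - 1*3 = 53 - 3 = 50)
R(h, M) = M*h
P(o) = 3*o**2 (P(o) = ((3*1)*o)*o = (3*o)*o = 3*o**2)
sqrt(P(V) + 36201) = sqrt(3*50**2 + 36201) = sqrt(3*2500 + 36201) = sqrt(7500 + 36201) = sqrt(43701)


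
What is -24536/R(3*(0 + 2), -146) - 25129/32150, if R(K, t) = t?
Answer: 392581783/2346950 ≈ 167.27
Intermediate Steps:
-24536/R(3*(0 + 2), -146) - 25129/32150 = -24536/(-146) - 25129/32150 = -24536*(-1/146) - 25129*1/32150 = 12268/73 - 25129/32150 = 392581783/2346950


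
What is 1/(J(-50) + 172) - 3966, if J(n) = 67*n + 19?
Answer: -12528595/3159 ≈ -3966.0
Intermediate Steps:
J(n) = 19 + 67*n
1/(J(-50) + 172) - 3966 = 1/((19 + 67*(-50)) + 172) - 3966 = 1/((19 - 3350) + 172) - 3966 = 1/(-3331 + 172) - 3966 = 1/(-3159) - 3966 = -1/3159 - 3966 = -12528595/3159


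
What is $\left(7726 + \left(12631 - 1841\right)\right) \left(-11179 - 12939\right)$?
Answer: $-446568888$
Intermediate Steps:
$\left(7726 + \left(12631 - 1841\right)\right) \left(-11179 - 12939\right) = \left(7726 + 10790\right) \left(-24118\right) = 18516 \left(-24118\right) = -446568888$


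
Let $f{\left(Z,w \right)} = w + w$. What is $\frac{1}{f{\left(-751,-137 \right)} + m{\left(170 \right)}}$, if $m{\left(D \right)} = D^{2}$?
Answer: $\frac{1}{28626} \approx 3.4933 \cdot 10^{-5}$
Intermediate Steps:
$f{\left(Z,w \right)} = 2 w$
$\frac{1}{f{\left(-751,-137 \right)} + m{\left(170 \right)}} = \frac{1}{2 \left(-137\right) + 170^{2}} = \frac{1}{-274 + 28900} = \frac{1}{28626}$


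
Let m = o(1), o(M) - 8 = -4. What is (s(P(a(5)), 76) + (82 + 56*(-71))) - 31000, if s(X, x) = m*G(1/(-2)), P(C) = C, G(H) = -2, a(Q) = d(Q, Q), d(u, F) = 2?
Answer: -34902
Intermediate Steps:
o(M) = 4 (o(M) = 8 - 4 = 4)
m = 4
a(Q) = 2
s(X, x) = -8 (s(X, x) = 4*(-2) = -8)
(s(P(a(5)), 76) + (82 + 56*(-71))) - 31000 = (-8 + (82 + 56*(-71))) - 31000 = (-8 + (82 - 3976)) - 31000 = (-8 - 3894) - 31000 = -3902 - 31000 = -34902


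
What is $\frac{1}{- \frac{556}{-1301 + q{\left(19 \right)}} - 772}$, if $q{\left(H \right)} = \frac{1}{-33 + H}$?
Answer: $- \frac{18215}{14054196} \approx -0.0012961$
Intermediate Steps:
$\frac{1}{- \frac{556}{-1301 + q{\left(19 \right)}} - 772} = \frac{1}{- \frac{556}{-1301 + \frac{1}{-33 + 19}} - 772} = \frac{1}{- \frac{556}{-1301 + \frac{1}{-14}} - 772} = \frac{1}{- \frac{556}{-1301 - \frac{1}{14}} - 772} = \frac{1}{- \frac{556}{- \frac{18215}{14}} - 772} = \frac{1}{\left(-556\right) \left(- \frac{14}{18215}\right) - 772} = \frac{1}{\frac{7784}{18215} - 772} = \frac{1}{- \frac{14054196}{18215}} = - \frac{18215}{14054196}$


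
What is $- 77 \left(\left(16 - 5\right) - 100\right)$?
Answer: $6853$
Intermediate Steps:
$- 77 \left(\left(16 - 5\right) - 100\right) = - 77 \left(11 - 100\right) = \left(-77\right) \left(-89\right) = 6853$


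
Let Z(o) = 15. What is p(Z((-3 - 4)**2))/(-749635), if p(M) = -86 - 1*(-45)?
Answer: 41/749635 ≈ 5.4693e-5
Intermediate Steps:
p(M) = -41 (p(M) = -86 + 45 = -41)
p(Z((-3 - 4)**2))/(-749635) = -41/(-749635) = -41*(-1/749635) = 41/749635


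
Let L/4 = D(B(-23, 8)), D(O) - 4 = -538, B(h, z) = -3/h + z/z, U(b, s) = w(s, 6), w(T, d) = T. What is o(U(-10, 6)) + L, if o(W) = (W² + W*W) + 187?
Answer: -1877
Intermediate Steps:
U(b, s) = s
B(h, z) = 1 - 3/h (B(h, z) = -3/h + 1 = 1 - 3/h)
o(W) = 187 + 2*W² (o(W) = (W² + W²) + 187 = 2*W² + 187 = 187 + 2*W²)
D(O) = -534 (D(O) = 4 - 538 = -534)
L = -2136 (L = 4*(-534) = -2136)
o(U(-10, 6)) + L = (187 + 2*6²) - 2136 = (187 + 2*36) - 2136 = (187 + 72) - 2136 = 259 - 2136 = -1877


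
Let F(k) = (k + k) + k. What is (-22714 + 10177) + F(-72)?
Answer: -12753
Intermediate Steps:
F(k) = 3*k (F(k) = 2*k + k = 3*k)
(-22714 + 10177) + F(-72) = (-22714 + 10177) + 3*(-72) = -12537 - 216 = -12753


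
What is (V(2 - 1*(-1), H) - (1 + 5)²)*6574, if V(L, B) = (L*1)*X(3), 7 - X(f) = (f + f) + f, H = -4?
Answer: -276108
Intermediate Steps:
X(f) = 7 - 3*f (X(f) = 7 - ((f + f) + f) = 7 - (2*f + f) = 7 - 3*f)
V(L, B) = -2*L (V(L, B) = (L*1)*(7 - 3*3) = L*(7 - 9) = L*(-2) = -2*L)
(V(2 - 1*(-1), H) - (1 + 5)²)*6574 = (-2*(2 - 1*(-1)) - (1 + 5)²)*6574 = (-2*(2 + 1) - 1*6²)*6574 = (-2*3 - 1*36)*6574 = (-6 - 36)*6574 = -42*6574 = -276108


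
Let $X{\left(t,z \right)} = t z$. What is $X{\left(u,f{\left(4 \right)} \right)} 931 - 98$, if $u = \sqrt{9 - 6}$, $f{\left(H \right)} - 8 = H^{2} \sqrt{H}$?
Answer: $-98 + 37240 \sqrt{3} \approx 64404.0$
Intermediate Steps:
$f{\left(H \right)} = 8 + H^{\frac{5}{2}}$ ($f{\left(H \right)} = 8 + H^{2} \sqrt{H} = 8 + H^{\frac{5}{2}}$)
$u = \sqrt{3} \approx 1.732$
$X{\left(u,f{\left(4 \right)} \right)} 931 - 98 = \sqrt{3} \left(8 + 4^{\frac{5}{2}}\right) 931 - 98 = \sqrt{3} \left(8 + 32\right) 931 - 98 = \sqrt{3} \cdot 40 \cdot 931 - 98 = 40 \sqrt{3} \cdot 931 - 98 = 37240 \sqrt{3} - 98 = -98 + 37240 \sqrt{3}$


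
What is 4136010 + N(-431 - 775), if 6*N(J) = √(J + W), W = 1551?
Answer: 4136010 + √345/6 ≈ 4.1360e+6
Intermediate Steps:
N(J) = √(1551 + J)/6 (N(J) = √(J + 1551)/6 = √(1551 + J)/6)
4136010 + N(-431 - 775) = 4136010 + √(1551 + (-431 - 775))/6 = 4136010 + √(1551 - 1206)/6 = 4136010 + √345/6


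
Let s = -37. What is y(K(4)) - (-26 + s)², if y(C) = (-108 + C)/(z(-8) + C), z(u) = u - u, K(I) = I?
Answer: -3995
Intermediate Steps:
z(u) = 0
y(C) = (-108 + C)/C (y(C) = (-108 + C)/(0 + C) = (-108 + C)/C)
y(K(4)) - (-26 + s)² = (-108 + 4)/4 - (-26 - 37)² = (¼)*(-104) - 1*(-63)² = -26 - 1*3969 = -26 - 3969 = -3995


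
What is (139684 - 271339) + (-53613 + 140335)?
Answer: -44933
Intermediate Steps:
(139684 - 271339) + (-53613 + 140335) = -131655 + 86722 = -44933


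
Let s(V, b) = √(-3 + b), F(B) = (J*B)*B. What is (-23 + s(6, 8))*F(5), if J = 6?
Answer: -3450 + 150*√5 ≈ -3114.6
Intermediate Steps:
F(B) = 6*B² (F(B) = (6*B)*B = 6*B²)
(-23 + s(6, 8))*F(5) = (-23 + √(-3 + 8))*(6*5²) = (-23 + √5)*(6*25) = (-23 + √5)*150 = -3450 + 150*√5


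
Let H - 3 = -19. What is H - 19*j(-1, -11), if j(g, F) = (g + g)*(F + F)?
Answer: -852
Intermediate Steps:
H = -16 (H = 3 - 19 = -16)
j(g, F) = 4*F*g (j(g, F) = (2*g)*(2*F) = 4*F*g)
H - 19*j(-1, -11) = -16 - 76*(-11)*(-1) = -16 - 19*44 = -16 - 836 = -852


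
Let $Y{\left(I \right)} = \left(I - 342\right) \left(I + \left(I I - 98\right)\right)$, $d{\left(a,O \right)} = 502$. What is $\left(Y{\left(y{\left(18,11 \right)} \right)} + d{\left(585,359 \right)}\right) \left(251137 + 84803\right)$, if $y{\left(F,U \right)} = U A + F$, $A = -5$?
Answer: $-156945792960$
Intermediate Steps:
$y{\left(F,U \right)} = F - 5 U$ ($y{\left(F,U \right)} = U \left(-5\right) + F = - 5 U + F = F - 5 U$)
$Y{\left(I \right)} = \left(-342 + I\right) \left(-98 + I + I^{2}\right)$ ($Y{\left(I \right)} = \left(-342 + I\right) \left(I + \left(I^{2} - 98\right)\right) = \left(-342 + I\right) \left(I + \left(-98 + I^{2}\right)\right) = \left(-342 + I\right) \left(-98 + I + I^{2}\right)$)
$\left(Y{\left(y{\left(18,11 \right)} \right)} + d{\left(585,359 \right)}\right) \left(251137 + 84803\right) = \left(\left(33516 + \left(18 - 55\right)^{3} - 440 \left(18 - 55\right) - 341 \left(18 - 55\right)^{2}\right) + 502\right) \left(251137 + 84803\right) = \left(\left(33516 + \left(18 - 55\right)^{3} - 440 \left(18 - 55\right) - 341 \left(18 - 55\right)^{2}\right) + 502\right) 335940 = \left(\left(33516 + \left(-37\right)^{3} - -16280 - 341 \left(-37\right)^{2}\right) + 502\right) 335940 = \left(\left(33516 - 50653 + 16280 - 466829\right) + 502\right) 335940 = \left(-467686 + 502\right) 335940 = \left(-467184\right) 335940 = -156945792960$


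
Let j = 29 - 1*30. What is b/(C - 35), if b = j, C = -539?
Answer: 1/574 ≈ 0.0017422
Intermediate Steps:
j = -1 (j = 29 - 30 = -1)
b = -1
b/(C - 35) = -1/(-539 - 35) = -1/(-574) = -1*(-1/574) = 1/574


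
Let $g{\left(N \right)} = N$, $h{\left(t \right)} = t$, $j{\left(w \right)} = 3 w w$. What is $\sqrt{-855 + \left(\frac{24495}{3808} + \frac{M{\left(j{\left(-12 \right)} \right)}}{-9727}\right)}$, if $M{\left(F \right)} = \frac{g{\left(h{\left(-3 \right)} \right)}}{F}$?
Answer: $\frac{i \sqrt{654878340172067522}}{27780312} \approx 29.13 i$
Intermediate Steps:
$j{\left(w \right)} = 3 w^{2}$
$M{\left(F \right)} = - \frac{3}{F}$
$\sqrt{-855 + \left(\frac{24495}{3808} + \frac{M{\left(j{\left(-12 \right)} \right)}}{-9727}\right)} = \sqrt{-855 + \left(\frac{24495}{3808} + \frac{\left(-3\right) \frac{1}{3 \left(-12\right)^{2}}}{-9727}\right)} = \sqrt{-855 + \left(24495 \cdot \frac{1}{3808} + - \frac{3}{3 \cdot 144} \left(- \frac{1}{9727}\right)\right)} = \sqrt{-855 + \left(\frac{24495}{3808} + - \frac{3}{432} \left(- \frac{1}{9727}\right)\right)} = \sqrt{-855 + \left(\frac{24495}{3808} + \left(-3\right) \frac{1}{432} \left(- \frac{1}{9727}\right)\right)} = \sqrt{-855 + \left(\frac{24495}{3808} - - \frac{1}{1400688}\right)} = \sqrt{-855 + \left(\frac{24495}{3808} + \frac{1}{1400688}\right)} = \sqrt{-855 + \frac{2144366023}{333363744}} = \sqrt{- \frac{282881635097}{333363744}} = \frac{i \sqrt{654878340172067522}}{27780312}$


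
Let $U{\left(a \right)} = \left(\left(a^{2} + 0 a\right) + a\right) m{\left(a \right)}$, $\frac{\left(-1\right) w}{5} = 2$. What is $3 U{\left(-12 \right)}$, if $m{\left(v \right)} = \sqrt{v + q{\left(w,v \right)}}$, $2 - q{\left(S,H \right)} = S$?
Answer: $0$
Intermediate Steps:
$w = -10$ ($w = \left(-5\right) 2 = -10$)
$q{\left(S,H \right)} = 2 - S$
$m{\left(v \right)} = \sqrt{12 + v}$ ($m{\left(v \right)} = \sqrt{v + \left(2 - -10\right)} = \sqrt{v + \left(2 + 10\right)} = \sqrt{v + 12} = \sqrt{12 + v}$)
$U{\left(a \right)} = \sqrt{12 + a} \left(a + a^{2}\right)$ ($U{\left(a \right)} = \left(\left(a^{2} + 0 a\right) + a\right) \sqrt{12 + a} = \left(\left(a^{2} + 0\right) + a\right) \sqrt{12 + a} = \left(a^{2} + a\right) \sqrt{12 + a} = \left(a + a^{2}\right) \sqrt{12 + a} = \sqrt{12 + a} \left(a + a^{2}\right)$)
$3 U{\left(-12 \right)} = 3 \left(- 12 \sqrt{12 - 12} \left(1 - 12\right)\right) = 3 \left(\left(-12\right) \sqrt{0} \left(-11\right)\right) = 3 \left(\left(-12\right) 0 \left(-11\right)\right) = 3 \cdot 0 = 0$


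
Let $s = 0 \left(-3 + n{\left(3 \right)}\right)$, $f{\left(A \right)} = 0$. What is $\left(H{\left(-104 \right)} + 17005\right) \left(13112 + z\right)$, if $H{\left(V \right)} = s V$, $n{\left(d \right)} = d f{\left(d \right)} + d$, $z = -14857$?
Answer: $-29673725$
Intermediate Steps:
$n{\left(d \right)} = d$ ($n{\left(d \right)} = d 0 + d = 0 + d = d$)
$s = 0$ ($s = 0 \left(-3 + 3\right) = 0 \cdot 0 = 0$)
$H{\left(V \right)} = 0$ ($H{\left(V \right)} = 0 V = 0$)
$\left(H{\left(-104 \right)} + 17005\right) \left(13112 + z\right) = \left(0 + 17005\right) \left(13112 - 14857\right) = 17005 \left(-1745\right) = -29673725$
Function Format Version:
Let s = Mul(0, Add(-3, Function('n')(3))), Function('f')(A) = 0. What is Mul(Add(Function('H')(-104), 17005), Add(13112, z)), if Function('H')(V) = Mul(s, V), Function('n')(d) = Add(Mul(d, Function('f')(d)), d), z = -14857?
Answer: -29673725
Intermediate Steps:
Function('n')(d) = d (Function('n')(d) = Add(Mul(d, 0), d) = Add(0, d) = d)
s = 0 (s = Mul(0, Add(-3, 3)) = Mul(0, 0) = 0)
Function('H')(V) = 0 (Function('H')(V) = Mul(0, V) = 0)
Mul(Add(Function('H')(-104), 17005), Add(13112, z)) = Mul(Add(0, 17005), Add(13112, -14857)) = Mul(17005, -1745) = -29673725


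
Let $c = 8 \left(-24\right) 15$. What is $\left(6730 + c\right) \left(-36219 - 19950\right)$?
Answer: $-216250650$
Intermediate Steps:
$c = -2880$ ($c = \left(-192\right) 15 = -2880$)
$\left(6730 + c\right) \left(-36219 - 19950\right) = \left(6730 - 2880\right) \left(-36219 - 19950\right) = 3850 \left(-56169\right) = -216250650$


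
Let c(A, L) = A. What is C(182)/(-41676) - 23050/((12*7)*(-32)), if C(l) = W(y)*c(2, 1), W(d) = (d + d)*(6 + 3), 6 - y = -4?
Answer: 39986005/4667712 ≈ 8.5665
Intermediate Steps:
y = 10 (y = 6 - 1*(-4) = 6 + 4 = 10)
W(d) = 18*d (W(d) = (2*d)*9 = 18*d)
C(l) = 360 (C(l) = (18*10)*2 = 180*2 = 360)
C(182)/(-41676) - 23050/((12*7)*(-32)) = 360/(-41676) - 23050/((12*7)*(-32)) = 360*(-1/41676) - 23050/(84*(-32)) = -30/3473 - 23050/(-2688) = -30/3473 - 23050*(-1/2688) = -30/3473 + 11525/1344 = 39986005/4667712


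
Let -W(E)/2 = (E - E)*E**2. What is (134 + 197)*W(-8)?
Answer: 0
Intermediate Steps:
W(E) = 0 (W(E) = -2*(E - E)*E**2 = -0*E**2 = -2*0 = 0)
(134 + 197)*W(-8) = (134 + 197)*0 = 331*0 = 0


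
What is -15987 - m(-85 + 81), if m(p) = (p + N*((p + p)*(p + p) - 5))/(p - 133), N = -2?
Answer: -2190341/137 ≈ -15988.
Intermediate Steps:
m(p) = (10 + p - 8*p²)/(-133 + p) (m(p) = (p - 2*((p + p)*(p + p) - 5))/(p - 133) = (p - 2*((2*p)*(2*p) - 5))/(-133 + p) = (p - 2*(4*p² - 5))/(-133 + p) = (p - 2*(-5 + 4*p²))/(-133 + p) = (p + (10 - 8*p²))/(-133 + p) = (10 + p - 8*p²)/(-133 + p))
-15987 - m(-85 + 81) = -15987 - (10 + (-85 + 81) - 8*(-85 + 81)²)/(-133 + (-85 + 81)) = -15987 - (10 - 4 - 8*(-4)²)/(-133 - 4) = -15987 - (10 - 4 - 8*16)/(-137) = -15987 - (-1)*(10 - 4 - 128)/137 = -15987 - (-1)*(-122)/137 = -15987 - 1*122/137 = -15987 - 122/137 = -2190341/137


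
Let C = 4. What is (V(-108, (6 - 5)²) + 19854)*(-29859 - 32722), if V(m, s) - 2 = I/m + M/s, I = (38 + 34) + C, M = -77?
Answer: -33419130134/27 ≈ -1.2377e+9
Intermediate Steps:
I = 76 (I = (38 + 34) + 4 = 72 + 4 = 76)
V(m, s) = 2 - 77/s + 76/m (V(m, s) = 2 + (76/m - 77/s) = 2 + (-77/s + 76/m) = 2 - 77/s + 76/m)
(V(-108, (6 - 5)²) + 19854)*(-29859 - 32722) = ((2 - 77/(6 - 5)² + 76/(-108)) + 19854)*(-29859 - 32722) = ((2 - 77/(1²) + 76*(-1/108)) + 19854)*(-62581) = ((2 - 77/1 - 19/27) + 19854)*(-62581) = ((2 - 77*1 - 19/27) + 19854)*(-62581) = ((2 - 77 - 19/27) + 19854)*(-62581) = (-2044/27 + 19854)*(-62581) = (534014/27)*(-62581) = -33419130134/27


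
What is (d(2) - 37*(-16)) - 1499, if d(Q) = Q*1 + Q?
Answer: -903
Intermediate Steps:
d(Q) = 2*Q (d(Q) = Q + Q = 2*Q)
(d(2) - 37*(-16)) - 1499 = (2*2 - 37*(-16)) - 1499 = (4 + 592) - 1499 = 596 - 1499 = -903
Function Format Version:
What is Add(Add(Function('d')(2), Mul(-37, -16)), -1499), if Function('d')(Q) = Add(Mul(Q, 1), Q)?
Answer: -903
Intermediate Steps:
Function('d')(Q) = Mul(2, Q) (Function('d')(Q) = Add(Q, Q) = Mul(2, Q))
Add(Add(Function('d')(2), Mul(-37, -16)), -1499) = Add(Add(Mul(2, 2), Mul(-37, -16)), -1499) = Add(Add(4, 592), -1499) = Add(596, -1499) = -903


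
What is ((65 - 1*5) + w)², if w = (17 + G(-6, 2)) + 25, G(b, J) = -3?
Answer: 9801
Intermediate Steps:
w = 39 (w = (17 - 3) + 25 = 14 + 25 = 39)
((65 - 1*5) + w)² = ((65 - 1*5) + 39)² = ((65 - 5) + 39)² = (60 + 39)² = 99² = 9801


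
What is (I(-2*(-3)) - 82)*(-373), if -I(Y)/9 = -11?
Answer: -6341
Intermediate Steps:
I(Y) = 99 (I(Y) = -9*(-11) = 99)
(I(-2*(-3)) - 82)*(-373) = (99 - 82)*(-373) = 17*(-373) = -6341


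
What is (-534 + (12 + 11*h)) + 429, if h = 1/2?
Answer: -175/2 ≈ -87.500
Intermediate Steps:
h = ½ ≈ 0.50000
(-534 + (12 + 11*h)) + 429 = (-534 + (12 + 11*(½))) + 429 = (-534 + (12 + 11/2)) + 429 = (-534 + 35/2) + 429 = -1033/2 + 429 = -175/2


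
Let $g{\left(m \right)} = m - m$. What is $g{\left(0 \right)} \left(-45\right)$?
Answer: $0$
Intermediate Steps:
$g{\left(m \right)} = 0$
$g{\left(0 \right)} \left(-45\right) = 0 \left(-45\right) = 0$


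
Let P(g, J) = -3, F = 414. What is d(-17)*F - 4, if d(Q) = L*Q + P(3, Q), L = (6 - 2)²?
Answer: -113854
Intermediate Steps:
L = 16 (L = 4² = 16)
d(Q) = -3 + 16*Q (d(Q) = 16*Q - 3 = -3 + 16*Q)
d(-17)*F - 4 = (-3 + 16*(-17))*414 - 4 = (-3 - 272)*414 - 4 = -275*414 - 4 = -113850 - 4 = -113854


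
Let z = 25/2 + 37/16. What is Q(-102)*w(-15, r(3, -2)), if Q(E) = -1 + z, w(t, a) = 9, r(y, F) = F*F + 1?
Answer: 1989/16 ≈ 124.31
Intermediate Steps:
r(y, F) = 1 + F² (r(y, F) = F² + 1 = 1 + F²)
z = 237/16 (z = 25*(½) + 37*(1/16) = 25/2 + 37/16 = 237/16 ≈ 14.813)
Q(E) = 221/16 (Q(E) = -1 + 237/16 = 221/16)
Q(-102)*w(-15, r(3, -2)) = (221/16)*9 = 1989/16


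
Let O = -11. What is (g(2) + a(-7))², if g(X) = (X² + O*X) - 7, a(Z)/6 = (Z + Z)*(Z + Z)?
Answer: 1324801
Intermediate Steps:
a(Z) = 24*Z² (a(Z) = 6*((Z + Z)*(Z + Z)) = 6*((2*Z)*(2*Z)) = 6*(4*Z²) = 24*Z²)
g(X) = -7 + X² - 11*X (g(X) = (X² - 11*X) - 7 = -7 + X² - 11*X)
(g(2) + a(-7))² = ((-7 + 2² - 11*2) + 24*(-7)²)² = ((-7 + 4 - 22) + 24*49)² = (-25 + 1176)² = 1151² = 1324801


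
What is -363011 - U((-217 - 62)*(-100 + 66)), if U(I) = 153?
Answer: -363164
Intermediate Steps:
-363011 - U((-217 - 62)*(-100 + 66)) = -363011 - 1*153 = -363011 - 153 = -363164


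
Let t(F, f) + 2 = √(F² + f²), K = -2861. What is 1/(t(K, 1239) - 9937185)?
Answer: -9937187/98747675752527 - √9720442/98747675752527 ≈ -1.0066e-7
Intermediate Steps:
t(F, f) = -2 + √(F² + f²)
1/(t(K, 1239) - 9937185) = 1/((-2 + √((-2861)² + 1239²)) - 9937185) = 1/((-2 + √(8185321 + 1535121)) - 9937185) = 1/((-2 + √9720442) - 9937185) = 1/(-9937187 + √9720442)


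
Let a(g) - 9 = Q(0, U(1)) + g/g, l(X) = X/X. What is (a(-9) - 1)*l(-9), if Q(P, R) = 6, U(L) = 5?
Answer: 15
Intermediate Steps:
l(X) = 1
a(g) = 16 (a(g) = 9 + (6 + g/g) = 9 + (6 + 1) = 9 + 7 = 16)
(a(-9) - 1)*l(-9) = (16 - 1)*1 = 15*1 = 15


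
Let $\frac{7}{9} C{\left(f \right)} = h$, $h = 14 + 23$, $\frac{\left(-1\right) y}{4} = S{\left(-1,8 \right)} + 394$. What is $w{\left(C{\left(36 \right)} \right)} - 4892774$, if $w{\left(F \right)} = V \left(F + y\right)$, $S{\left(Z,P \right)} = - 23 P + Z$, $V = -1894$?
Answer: $- \frac{23796432}{7} \approx -3.3995 \cdot 10^{6}$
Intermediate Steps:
$S{\left(Z,P \right)} = Z - 23 P$
$y = -836$ ($y = - 4 \left(\left(-1 - 184\right) + 394\right) = - 4 \left(-185 + 394\right) = \left(-4\right) 209 = -836$)
$h = 37$
$C{\left(f \right)} = \frac{333}{7}$ ($C{\left(f \right)} = \frac{9}{7} \cdot 37 = \frac{333}{7}$)
$w{\left(F \right)} = 1583384 - 1894 F$ ($w{\left(F \right)} = - 1894 \left(F - 836\right) = - 1894 \left(-836 + F\right) = 1583384 - 1894 F$)
$w{\left(C{\left(36 \right)} \right)} - 4892774 = \left(1583384 - \frac{630702}{7}\right) - 4892774 = \frac{10452986}{7} - 4892774 = - \frac{23796432}{7}$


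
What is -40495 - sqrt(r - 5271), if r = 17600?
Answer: -40495 - sqrt(12329) ≈ -40606.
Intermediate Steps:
-40495 - sqrt(r - 5271) = -40495 - sqrt(17600 - 5271) = -40495 - sqrt(12329)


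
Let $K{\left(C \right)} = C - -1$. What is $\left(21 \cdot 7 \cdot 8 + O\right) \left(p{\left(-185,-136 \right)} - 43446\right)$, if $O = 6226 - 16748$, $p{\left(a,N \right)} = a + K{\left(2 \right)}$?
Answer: $407747288$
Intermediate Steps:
$K{\left(C \right)} = 1 + C$ ($K{\left(C \right)} = C + 1 = 1 + C$)
$p{\left(a,N \right)} = 3 + a$ ($p{\left(a,N \right)} = a + \left(1 + 2\right) = a + 3 = 3 + a$)
$O = -10522$
$\left(21 \cdot 7 \cdot 8 + O\right) \left(p{\left(-185,-136 \right)} - 43446\right) = \left(21 \cdot 7 \cdot 8 - 10522\right) \left(\left(3 - 185\right) - 43446\right) = \left(147 \cdot 8 - 10522\right) \left(-182 - 43446\right) = \left(1176 - 10522\right) \left(-43628\right) = \left(-9346\right) \left(-43628\right) = 407747288$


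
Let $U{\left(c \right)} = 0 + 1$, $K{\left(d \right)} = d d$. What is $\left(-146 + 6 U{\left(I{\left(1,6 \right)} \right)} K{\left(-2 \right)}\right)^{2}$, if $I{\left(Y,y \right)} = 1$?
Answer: $14884$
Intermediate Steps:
$K{\left(d \right)} = d^{2}$
$U{\left(c \right)} = 1$
$\left(-146 + 6 U{\left(I{\left(1,6 \right)} \right)} K{\left(-2 \right)}\right)^{2} = \left(-146 + 6 \cdot 1 \left(-2\right)^{2}\right)^{2} = \left(-146 + 6 \cdot 4\right)^{2} = \left(-146 + 24\right)^{2} = \left(-122\right)^{2} = 14884$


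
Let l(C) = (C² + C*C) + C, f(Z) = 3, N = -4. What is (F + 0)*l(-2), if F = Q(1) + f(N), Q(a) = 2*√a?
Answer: 30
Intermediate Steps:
l(C) = C + 2*C² (l(C) = (C² + C²) + C = 2*C² + C = C + 2*C²)
F = 5 (F = 2*√1 + 3 = 2*1 + 3 = 2 + 3 = 5)
(F + 0)*l(-2) = (5 + 0)*(-2*(1 + 2*(-2))) = 5*(-2*(1 - 4)) = 5*(-2*(-3)) = 5*6 = 30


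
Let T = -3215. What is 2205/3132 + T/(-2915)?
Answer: 366599/202884 ≈ 1.8069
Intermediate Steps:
2205/3132 + T/(-2915) = 2205/3132 - 3215/(-2915) = 2205*(1/3132) - 3215*(-1/2915) = 245/348 + 643/583 = 366599/202884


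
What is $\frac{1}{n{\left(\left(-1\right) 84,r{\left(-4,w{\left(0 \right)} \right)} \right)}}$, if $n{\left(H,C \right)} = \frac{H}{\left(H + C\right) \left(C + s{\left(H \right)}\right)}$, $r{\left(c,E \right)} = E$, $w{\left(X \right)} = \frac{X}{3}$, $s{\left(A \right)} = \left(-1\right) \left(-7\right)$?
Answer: $7$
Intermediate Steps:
$s{\left(A \right)} = 7$
$w{\left(X \right)} = \frac{X}{3}$ ($w{\left(X \right)} = X \frac{1}{3} = \frac{X}{3}$)
$n{\left(H,C \right)} = \frac{H}{\left(7 + C\right) \left(C + H\right)}$ ($n{\left(H,C \right)} = \frac{H}{\left(H + C\right) \left(C + 7\right)} = \frac{H}{\left(C + H\right) \left(7 + C\right)} = \frac{H}{\left(7 + C\right) \left(C + H\right)}$)
$\frac{1}{n{\left(\left(-1\right) 84,r{\left(-4,w{\left(0 \right)} \right)} \right)}} = \frac{1}{\left(-1\right) 84 \frac{1}{\left(\frac{1}{3} \cdot 0\right)^{2} + 7 \cdot \frac{1}{3} \cdot 0 + 7 \left(\left(-1\right) 84\right) + \frac{1}{3} \cdot 0 \left(\left(-1\right) 84\right)}} = \frac{1}{\left(-84\right) \frac{1}{0^{2} + 7 \cdot 0 + 7 \left(-84\right) + 0 \left(-84\right)}} = \frac{1}{\left(-84\right) \frac{1}{0 + 0 - 588 + 0}} = \frac{1}{\left(-84\right) \frac{1}{-588}} = \frac{1}{\left(-84\right) \left(- \frac{1}{588}\right)} = \frac{1}{\frac{1}{7}} = 7$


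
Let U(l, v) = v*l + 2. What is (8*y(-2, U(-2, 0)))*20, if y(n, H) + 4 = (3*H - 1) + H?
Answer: 480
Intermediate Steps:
U(l, v) = 2 + l*v (U(l, v) = l*v + 2 = 2 + l*v)
y(n, H) = -5 + 4*H (y(n, H) = -4 + ((3*H - 1) + H) = -4 + ((-1 + 3*H) + H) = -4 + (-1 + 4*H) = -5 + 4*H)
(8*y(-2, U(-2, 0)))*20 = (8*(-5 + 4*(2 - 2*0)))*20 = (8*(-5 + 4*(2 + 0)))*20 = (8*(-5 + 4*2))*20 = (8*(-5 + 8))*20 = (8*3)*20 = 24*20 = 480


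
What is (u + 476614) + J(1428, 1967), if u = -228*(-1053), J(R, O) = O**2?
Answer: 4585787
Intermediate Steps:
u = 240084
(u + 476614) + J(1428, 1967) = (240084 + 476614) + 1967**2 = 716698 + 3869089 = 4585787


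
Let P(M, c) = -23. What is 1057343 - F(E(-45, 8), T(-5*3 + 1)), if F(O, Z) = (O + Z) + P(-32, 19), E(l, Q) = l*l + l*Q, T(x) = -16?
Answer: 1055717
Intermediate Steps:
E(l, Q) = l² + Q*l
F(O, Z) = -23 + O + Z (F(O, Z) = (O + Z) - 23 = -23 + O + Z)
1057343 - F(E(-45, 8), T(-5*3 + 1)) = 1057343 - (-23 - 45*(8 - 45) - 16) = 1057343 - (-23 - 45*(-37) - 16) = 1057343 - (-23 + 1665 - 16) = 1057343 - 1*1626 = 1057343 - 1626 = 1055717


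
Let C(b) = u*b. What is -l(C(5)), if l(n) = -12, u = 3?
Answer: 12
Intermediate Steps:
C(b) = 3*b
-l(C(5)) = -1*(-12) = 12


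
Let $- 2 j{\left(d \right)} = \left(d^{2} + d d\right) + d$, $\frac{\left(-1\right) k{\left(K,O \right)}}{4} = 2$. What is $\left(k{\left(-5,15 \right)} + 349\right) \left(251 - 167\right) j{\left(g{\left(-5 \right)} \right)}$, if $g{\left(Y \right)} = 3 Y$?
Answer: $-6230070$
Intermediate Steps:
$k{\left(K,O \right)} = -8$ ($k{\left(K,O \right)} = \left(-4\right) 2 = -8$)
$j{\left(d \right)} = - d^{2} - \frac{d}{2}$ ($j{\left(d \right)} = - \frac{\left(d^{2} + d d\right) + d}{2} = - \frac{\left(d^{2} + d^{2}\right) + d}{2} = - \frac{2 d^{2} + d}{2} = - \frac{d + 2 d^{2}}{2} = - d^{2} - \frac{d}{2}$)
$\left(k{\left(-5,15 \right)} + 349\right) \left(251 - 167\right) j{\left(g{\left(-5 \right)} \right)} = \left(-8 + 349\right) \left(251 - 167\right) \left(- 3 \left(-5\right) \left(\frac{1}{2} + 3 \left(-5\right)\right)\right) = 341 \cdot 84 \left(\left(-1\right) \left(-15\right) \left(\frac{1}{2} - 15\right)\right) = 28644 \left(\left(-1\right) \left(-15\right) \left(- \frac{29}{2}\right)\right) = 28644 \left(- \frac{435}{2}\right) = -6230070$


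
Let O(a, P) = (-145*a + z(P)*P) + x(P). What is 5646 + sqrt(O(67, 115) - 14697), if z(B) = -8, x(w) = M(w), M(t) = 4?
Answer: 5646 + 4*I*sqrt(1583) ≈ 5646.0 + 159.15*I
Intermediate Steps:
x(w) = 4
O(a, P) = 4 - 145*a - 8*P (O(a, P) = (-145*a - 8*P) + 4 = 4 - 145*a - 8*P)
5646 + sqrt(O(67, 115) - 14697) = 5646 + sqrt((4 - 145*67 - 8*115) - 14697) = 5646 + sqrt((4 - 9715 - 920) - 14697) = 5646 + sqrt(-10631 - 14697) = 5646 + sqrt(-25328) = 5646 + 4*I*sqrt(1583)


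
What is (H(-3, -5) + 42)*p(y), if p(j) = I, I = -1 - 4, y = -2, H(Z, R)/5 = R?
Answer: -85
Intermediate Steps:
H(Z, R) = 5*R
I = -5
p(j) = -5
(H(-3, -5) + 42)*p(y) = (5*(-5) + 42)*(-5) = (-25 + 42)*(-5) = 17*(-5) = -85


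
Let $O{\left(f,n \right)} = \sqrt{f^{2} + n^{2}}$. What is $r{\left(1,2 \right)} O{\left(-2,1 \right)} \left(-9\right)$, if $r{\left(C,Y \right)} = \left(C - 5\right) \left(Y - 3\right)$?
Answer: $- 36 \sqrt{5} \approx -80.498$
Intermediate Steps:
$r{\left(C,Y \right)} = \left(-5 + C\right) \left(-3 + Y\right)$ ($r{\left(C,Y \right)} = \left(C + \left(-5 + 0\right)\right) \left(-3 + Y\right) = \left(C - 5\right) \left(-3 + Y\right) = \left(-5 + C\right) \left(-3 + Y\right)$)
$r{\left(1,2 \right)} O{\left(-2,1 \right)} \left(-9\right) = \left(15 - 10 - 3 + 1 \cdot 2\right) \sqrt{\left(-2\right)^{2} + 1^{2}} \left(-9\right) = \left(15 - 10 - 3 + 2\right) \sqrt{4 + 1} \left(-9\right) = 4 \sqrt{5} \left(-9\right) = - 36 \sqrt{5}$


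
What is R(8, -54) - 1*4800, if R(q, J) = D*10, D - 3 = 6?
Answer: -4710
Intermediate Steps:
D = 9 (D = 3 + 6 = 9)
R(q, J) = 90 (R(q, J) = 9*10 = 90)
R(8, -54) - 1*4800 = 90 - 1*4800 = 90 - 4800 = -4710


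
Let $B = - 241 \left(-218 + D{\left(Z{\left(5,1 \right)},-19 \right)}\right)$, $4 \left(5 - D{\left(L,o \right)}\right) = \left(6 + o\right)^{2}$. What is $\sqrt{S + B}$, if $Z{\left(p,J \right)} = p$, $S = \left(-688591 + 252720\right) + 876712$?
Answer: $\frac{5 \sqrt{80377}}{2} \approx 708.77$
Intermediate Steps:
$S = 440841$ ($S = -435871 + 876712 = 440841$)
$D{\left(L,o \right)} = 5 - \frac{\left(6 + o\right)^{2}}{4}$
$B = \frac{246061}{4}$ ($B = - 241 \left(-218 + \left(5 - \frac{\left(6 - 19\right)^{2}}{4}\right)\right) = - 241 \left(-218 + \left(5 - \frac{\left(-13\right)^{2}}{4}\right)\right) = - 241 \left(-218 + \left(5 - \frac{169}{4}\right)\right) = - 241 \left(-218 - \frac{149}{4}\right) = \left(-241\right) \left(- \frac{1021}{4}\right) = \frac{246061}{4} \approx 61515.0$)
$\sqrt{S + B} = \sqrt{440841 + \frac{246061}{4}} = \sqrt{\frac{2009425}{4}} = \frac{5 \sqrt{80377}}{2}$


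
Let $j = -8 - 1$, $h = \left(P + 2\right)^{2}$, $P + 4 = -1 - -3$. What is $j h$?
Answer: $0$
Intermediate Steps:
$P = -2$ ($P = -4 - -2 = -4 + \left(-1 + 3\right) = -4 + 2 = -2$)
$h = 0$ ($h = \left(-2 + 2\right)^{2} = 0^{2} = 0$)
$j = -9$ ($j = -8 - 1 = -9$)
$j h = \left(-9\right) 0 = 0$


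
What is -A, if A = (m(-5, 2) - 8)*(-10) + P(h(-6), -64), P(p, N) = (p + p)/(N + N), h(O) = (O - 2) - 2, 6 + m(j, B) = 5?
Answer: -2885/32 ≈ -90.156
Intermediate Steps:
m(j, B) = -1 (m(j, B) = -6 + 5 = -1)
h(O) = -4 + O (h(O) = (-2 + O) - 2 = -4 + O)
P(p, N) = p/N (P(p, N) = (2*p)/((2*N)) = (2*p)*(1/(2*N)) = p/N)
A = 2885/32 (A = (-1 - 8)*(-10) + (-4 - 6)/(-64) = -9*(-10) - 10*(-1/64) = 90 + 5/32 = 2885/32 ≈ 90.156)
-A = -1*2885/32 = -2885/32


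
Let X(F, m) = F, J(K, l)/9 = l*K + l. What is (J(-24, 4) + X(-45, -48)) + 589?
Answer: -284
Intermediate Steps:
J(K, l) = 9*l + 9*K*l (J(K, l) = 9*(l*K + l) = 9*(K*l + l) = 9*(l + K*l) = 9*l + 9*K*l)
(J(-24, 4) + X(-45, -48)) + 589 = (9*4*(1 - 24) - 45) + 589 = (9*4*(-23) - 45) + 589 = (-828 - 45) + 589 = -873 + 589 = -284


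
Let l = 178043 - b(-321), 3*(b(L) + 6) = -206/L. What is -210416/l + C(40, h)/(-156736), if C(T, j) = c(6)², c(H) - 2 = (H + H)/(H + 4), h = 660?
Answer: -12406744818724/10497698561725 ≈ -1.1819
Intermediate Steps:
b(L) = -6 - 206/(3*L) (b(L) = -6 + (-206/L)/3 = -6 - 206/(3*L))
c(H) = 2 + 2*H/(4 + H) (c(H) = 2 + (H + H)/(H + 4) = 2 + (2*H)/(4 + H) = 2 + 2*H/(4 + H))
l = 171460981/963 (l = 178043 - (-6 - 206/3/(-321)) = 178043 - (-6 - 206/3*(-1/321)) = 178043 - (-6 + 206/963) = 178043 - 1*(-5572/963) = 178043 + 5572/963 = 171460981/963 ≈ 1.7805e+5)
C(T, j) = 256/25 (C(T, j) = (4*(2 + 6)/(4 + 6))² = (4*8/10)² = (4*(⅒)*8)² = (16/5)² = 256/25)
-210416/l + C(40, h)/(-156736) = -210416/171460981/963 + (256/25)/(-156736) = -210416*963/171460981 + (256/25)*(-1/156736) = -202630608/171460981 - 4/61225 = -12406744818724/10497698561725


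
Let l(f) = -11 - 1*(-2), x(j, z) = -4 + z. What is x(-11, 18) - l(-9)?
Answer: 23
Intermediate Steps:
l(f) = -9 (l(f) = -11 + 2 = -9)
x(-11, 18) - l(-9) = (-4 + 18) - 1*(-9) = 14 + 9 = 23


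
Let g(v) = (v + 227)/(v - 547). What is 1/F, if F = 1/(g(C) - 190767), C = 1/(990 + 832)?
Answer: -21125011234/110737 ≈ -1.9077e+5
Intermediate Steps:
C = 1/1822 ≈ 0.00054885
g(v) = (227 + v)/(-547 + v)
F = -110737/21125011234 (F = 1/((227 + 1/1822)/(-547 + 1/1822) - 190767) = 1/((413595/1822)/(-996633/1822) - 190767) = 1/(-1822/996633*413595/1822 - 190767) = 1/(-45955/110737 - 190767) = 1/(-21125011234/110737) = -110737/21125011234 ≈ -5.2420e-6)
1/F = 1/(-110737/21125011234) = -21125011234/110737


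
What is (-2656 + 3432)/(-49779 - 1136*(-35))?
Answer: -776/10019 ≈ -0.077453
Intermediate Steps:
(-2656 + 3432)/(-49779 - 1136*(-35)) = 776/(-49779 + 39760) = 776/(-10019) = 776*(-1/10019) = -776/10019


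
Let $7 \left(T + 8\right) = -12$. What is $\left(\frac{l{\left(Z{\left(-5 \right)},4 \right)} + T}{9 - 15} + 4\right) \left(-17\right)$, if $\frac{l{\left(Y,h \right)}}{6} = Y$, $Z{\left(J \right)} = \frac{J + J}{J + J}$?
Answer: $- \frac{1649}{21} \approx -78.524$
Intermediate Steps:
$Z{\left(J \right)} = 1$ ($Z{\left(J \right)} = \frac{2 J}{2 J} = 2 J \frac{1}{2 J} = 1$)
$l{\left(Y,h \right)} = 6 Y$
$T = - \frac{68}{7}$ ($T = -8 + \frac{1}{7} \left(-12\right) = -8 - \frac{12}{7} = - \frac{68}{7} \approx -9.7143$)
$\left(\frac{l{\left(Z{\left(-5 \right)},4 \right)} + T}{9 - 15} + 4\right) \left(-17\right) = \left(\frac{6 \cdot 1 - \frac{68}{7}}{9 - 15} + 4\right) \left(-17\right) = \left(\frac{6 - \frac{68}{7}}{-6} + 4\right) \left(-17\right) = \left(\left(- \frac{26}{7}\right) \left(- \frac{1}{6}\right) + 4\right) \left(-17\right) = \left(\frac{13}{21} + 4\right) \left(-17\right) = \frac{97}{21} \left(-17\right) = - \frac{1649}{21}$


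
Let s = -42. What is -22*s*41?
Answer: 37884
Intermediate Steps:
-22*s*41 = -22*(-42)*41 = 924*41 = 37884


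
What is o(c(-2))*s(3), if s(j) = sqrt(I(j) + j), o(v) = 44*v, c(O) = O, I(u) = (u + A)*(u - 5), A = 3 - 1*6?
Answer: -88*sqrt(3) ≈ -152.42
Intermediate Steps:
A = -3 (A = 3 - 6 = -3)
I(u) = (-5 + u)*(-3 + u) (I(u) = (u - 3)*(u - 5) = (-3 + u)*(-5 + u) = (-5 + u)*(-3 + u))
s(j) = sqrt(15 + j**2 - 7*j) (s(j) = sqrt((15 + j**2 - 8*j) + j) = sqrt(15 + j**2 - 7*j))
o(c(-2))*s(3) = (44*(-2))*sqrt(15 + 3**2 - 7*3) = -88*sqrt(15 + 9 - 21) = -88*sqrt(3)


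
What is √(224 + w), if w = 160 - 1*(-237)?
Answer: 3*√69 ≈ 24.920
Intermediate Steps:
w = 397 (w = 160 + 237 = 397)
√(224 + w) = √(224 + 397) = √621 = 3*√69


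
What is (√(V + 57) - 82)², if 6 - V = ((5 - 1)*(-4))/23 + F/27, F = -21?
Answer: (5658 - √306958)²/4761 ≈ 5471.6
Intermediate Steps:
V = 1547/207 (V = 6 - (((5 - 1)*(-4))/23 - 21/27) = 6 - ((4*(-4))*(1/23) - 21*1/27) = 6 - (-16*1/23 - 7/9) = 6 - (-16/23 - 7/9) = 6 - 1*(-305/207) = 6 + 305/207 = 1547/207 ≈ 7.4734)
(√(V + 57) - 82)² = (√(1547/207 + 57) - 82)² = (√(13346/207) - 82)² = (√306958/69 - 82)² = (-82 + √306958/69)²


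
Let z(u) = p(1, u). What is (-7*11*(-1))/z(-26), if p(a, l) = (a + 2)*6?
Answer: 77/18 ≈ 4.2778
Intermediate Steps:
p(a, l) = 12 + 6*a (p(a, l) = (2 + a)*6 = 12 + 6*a)
z(u) = 18 (z(u) = 12 + 6*1 = 12 + 6 = 18)
(-7*11*(-1))/z(-26) = (-7*11*(-1))/18 = -77*(-1)*(1/18) = 77*(1/18) = 77/18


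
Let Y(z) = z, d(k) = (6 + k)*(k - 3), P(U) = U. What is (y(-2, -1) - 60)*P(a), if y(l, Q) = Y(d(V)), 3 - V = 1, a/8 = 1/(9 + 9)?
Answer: -272/9 ≈ -30.222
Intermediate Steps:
a = 4/9 (a = 8/(9 + 9) = 8/18 = 8*(1/18) = 4/9 ≈ 0.44444)
V = 2 (V = 3 - 1*1 = 3 - 1 = 2)
d(k) = (-3 + k)*(6 + k) (d(k) = (6 + k)*(-3 + k) = (-3 + k)*(6 + k))
y(l, Q) = -8 (y(l, Q) = -18 + 2² + 3*2 = -18 + 4 + 6 = -8)
(y(-2, -1) - 60)*P(a) = (-8 - 60)*(4/9) = -68*4/9 = -272/9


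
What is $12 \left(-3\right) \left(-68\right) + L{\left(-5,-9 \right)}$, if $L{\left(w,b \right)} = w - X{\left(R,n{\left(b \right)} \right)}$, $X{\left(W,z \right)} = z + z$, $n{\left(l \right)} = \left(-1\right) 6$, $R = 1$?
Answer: $2455$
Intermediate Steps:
$n{\left(l \right)} = -6$
$X{\left(W,z \right)} = 2 z$
$L{\left(w,b \right)} = 12 + w$ ($L{\left(w,b \right)} = w - 2 \left(-6\right) = w - -12 = w + 12 = 12 + w$)
$12 \left(-3\right) \left(-68\right) + L{\left(-5,-9 \right)} = 12 \left(-3\right) \left(-68\right) + \left(12 - 5\right) = \left(-36\right) \left(-68\right) + 7 = 2448 + 7 = 2455$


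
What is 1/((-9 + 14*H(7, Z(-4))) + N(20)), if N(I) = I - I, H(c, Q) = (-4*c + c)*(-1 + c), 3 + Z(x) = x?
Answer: -1/1773 ≈ -0.00056402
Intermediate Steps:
Z(x) = -3 + x
H(c, Q) = -3*c*(-1 + c) (H(c, Q) = (-3*c)*(-1 + c) = -3*c*(-1 + c))
N(I) = 0
1/((-9 + 14*H(7, Z(-4))) + N(20)) = 1/((-9 + 14*(3*7*(1 - 1*7))) + 0) = 1/((-9 + 14*(3*7*(1 - 7))) + 0) = 1/((-9 + 14*(3*7*(-6))) + 0) = 1/((-9 + 14*(-126)) + 0) = 1/((-9 - 1764) + 0) = 1/(-1773 + 0) = 1/(-1773) = -1/1773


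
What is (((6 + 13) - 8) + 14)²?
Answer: 625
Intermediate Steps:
(((6 + 13) - 8) + 14)² = ((19 - 8) + 14)² = (11 + 14)² = 25² = 625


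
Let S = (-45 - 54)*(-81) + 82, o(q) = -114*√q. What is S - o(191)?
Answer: 8101 + 114*√191 ≈ 9676.5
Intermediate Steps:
S = 8101 (S = -99*(-81) + 82 = 8019 + 82 = 8101)
S - o(191) = 8101 - (-114)*√191 = 8101 + 114*√191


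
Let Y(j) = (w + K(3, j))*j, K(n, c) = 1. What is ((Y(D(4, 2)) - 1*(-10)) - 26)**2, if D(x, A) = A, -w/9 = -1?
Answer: 16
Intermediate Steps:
w = 9 (w = -9*(-1) = 9)
Y(j) = 10*j (Y(j) = (9 + 1)*j = 10*j)
((Y(D(4, 2)) - 1*(-10)) - 26)**2 = ((10*2 - 1*(-10)) - 26)**2 = ((20 + 10) - 26)**2 = (30 - 26)**2 = 4**2 = 16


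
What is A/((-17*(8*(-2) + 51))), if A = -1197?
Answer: 171/85 ≈ 2.0118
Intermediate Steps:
A/((-17*(8*(-2) + 51))) = -1197*(-1/(17*(8*(-2) + 51))) = -1197*(-1/(17*(-16 + 51))) = -1197/((-17*35)) = -1197/(-595) = -1197*(-1/595) = 171/85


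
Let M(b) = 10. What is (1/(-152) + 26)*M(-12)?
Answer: 19755/76 ≈ 259.93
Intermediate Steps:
(1/(-152) + 26)*M(-12) = (1/(-152) + 26)*10 = (-1/152 + 26)*10 = (3951/152)*10 = 19755/76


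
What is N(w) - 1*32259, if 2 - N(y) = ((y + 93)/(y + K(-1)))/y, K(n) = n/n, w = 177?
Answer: -169381552/5251 ≈ -32257.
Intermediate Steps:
K(n) = 1
N(y) = 2 - (93 + y)/(y*(1 + y)) (N(y) = 2 - (y + 93)/(y + 1)/y = 2 - (93 + y)/(1 + y)/y = 2 - (93 + y)/(y*(1 + y)))
N(w) - 1*32259 = (-93 + 177 + 2*177²)/(177*(1 + 177)) - 1*32259 = (1/177)*(-93 + 177 + 2*31329)/178 - 32259 = (1/177)*(1/178)*(-93 + 177 + 62658) - 32259 = (1/177)*(1/178)*62742 - 32259 = 10457/5251 - 32259 = -169381552/5251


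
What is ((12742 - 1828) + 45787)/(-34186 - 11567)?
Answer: -56701/45753 ≈ -1.2393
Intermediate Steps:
((12742 - 1828) + 45787)/(-34186 - 11567) = (10914 + 45787)/(-45753) = 56701*(-1/45753) = -56701/45753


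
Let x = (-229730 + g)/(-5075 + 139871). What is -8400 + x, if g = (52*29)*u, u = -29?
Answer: -188759977/22466 ≈ -8402.0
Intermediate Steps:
g = -43732 (g = (52*29)*(-29) = 1508*(-29) = -43732)
x = -45577/22466 (x = (-229730 - 43732)/(-5075 + 139871) = -273462/134796 = -273462*1/134796 = -45577/22466 ≈ -2.0287)
-8400 + x = -8400 - 45577/22466 = -188759977/22466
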